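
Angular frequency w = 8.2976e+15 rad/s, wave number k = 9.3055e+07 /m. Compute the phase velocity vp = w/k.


vp = w / k
= 8.2976e+15 / 9.3055e+07
= 8.9169e+07 m/s

8.9169e+07


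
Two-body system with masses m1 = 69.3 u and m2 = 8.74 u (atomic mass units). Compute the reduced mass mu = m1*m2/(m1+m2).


mu = m1 * m2 / (m1 + m2)
= 69.3 * 8.74 / (69.3 + 8.74)
= 605.682 / 78.04
= 7.7612 u

7.7612


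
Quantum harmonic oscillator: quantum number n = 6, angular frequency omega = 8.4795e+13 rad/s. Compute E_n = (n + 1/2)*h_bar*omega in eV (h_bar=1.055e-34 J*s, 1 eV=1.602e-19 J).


E = (n + 1/2) * h_bar * omega
= (6 + 0.5) * 1.055e-34 * 8.4795e+13
= 6.5 * 8.9459e-21
= 5.8148e-20 J
= 0.363 eV

0.363


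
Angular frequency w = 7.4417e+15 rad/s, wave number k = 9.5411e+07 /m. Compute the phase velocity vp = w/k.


vp = w / k
= 7.4417e+15 / 9.5411e+07
= 7.7996e+07 m/s

7.7996e+07


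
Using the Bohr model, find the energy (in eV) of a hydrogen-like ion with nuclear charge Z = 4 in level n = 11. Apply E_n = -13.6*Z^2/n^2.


E_n = -13.6 * Z^2 / n^2
= -13.6 * 4^2 / 11^2
= -13.6 * 16 / 121
= -1.7983 eV

-1.7983


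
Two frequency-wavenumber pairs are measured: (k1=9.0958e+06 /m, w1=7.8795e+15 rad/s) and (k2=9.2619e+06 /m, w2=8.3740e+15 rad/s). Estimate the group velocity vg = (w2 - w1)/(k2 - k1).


vg = (w2 - w1) / (k2 - k1)
= (8.3740e+15 - 7.8795e+15) / (9.2619e+06 - 9.0958e+06)
= 4.9450e+14 / 1.6610e+05
= 2.9771e+09 m/s

2.9771e+09


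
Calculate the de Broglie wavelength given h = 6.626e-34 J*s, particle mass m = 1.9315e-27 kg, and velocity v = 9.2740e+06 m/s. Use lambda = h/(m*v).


lambda = h / (m * v)
= 6.626e-34 / (1.9315e-27 * 9.2740e+06)
= 6.626e-34 / 1.7913e-20
= 3.6990e-14 m

3.6990e-14


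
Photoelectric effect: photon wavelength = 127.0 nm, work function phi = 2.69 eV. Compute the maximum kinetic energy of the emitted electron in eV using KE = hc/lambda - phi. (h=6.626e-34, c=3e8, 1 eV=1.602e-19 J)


E_photon = hc / lambda
= (6.626e-34)(3e8) / (127.0e-9)
= 1.5652e-18 J
= 9.7703 eV
KE = E_photon - phi
= 9.7703 - 2.69
= 7.0803 eV

7.0803


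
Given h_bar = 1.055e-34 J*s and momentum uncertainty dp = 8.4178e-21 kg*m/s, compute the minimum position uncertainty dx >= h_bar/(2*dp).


dx = h_bar / (2 * dp)
= 1.055e-34 / (2 * 8.4178e-21)
= 1.055e-34 / 1.6836e-20
= 6.2665e-15 m

6.2665e-15


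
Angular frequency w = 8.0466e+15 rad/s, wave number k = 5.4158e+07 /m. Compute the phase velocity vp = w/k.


vp = w / k
= 8.0466e+15 / 5.4158e+07
= 1.4858e+08 m/s

1.4858e+08


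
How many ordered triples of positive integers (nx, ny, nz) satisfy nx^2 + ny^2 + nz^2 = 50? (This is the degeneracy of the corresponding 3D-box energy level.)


Enumerate all (nx, ny, nz) with nx^2 + ny^2 + nz^2 = 50:
(3,4,5)
(3,5,4)
(4,3,5)
(4,5,3)
(5,3,4)
(5,4,3)
Total degeneracy = 6

6


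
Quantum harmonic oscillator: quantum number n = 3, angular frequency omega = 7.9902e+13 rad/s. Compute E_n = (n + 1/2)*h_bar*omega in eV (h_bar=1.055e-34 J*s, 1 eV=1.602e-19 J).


E = (n + 1/2) * h_bar * omega
= (3 + 0.5) * 1.055e-34 * 7.9902e+13
= 3.5 * 8.4297e-21
= 2.9504e-20 J
= 0.1842 eV

0.1842


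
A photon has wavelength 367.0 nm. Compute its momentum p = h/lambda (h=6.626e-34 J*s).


p = h / lambda
= 6.626e-34 / (367.0e-9)
= 6.626e-34 / 3.6700e-07
= 1.8054e-27 kg*m/s

1.8054e-27


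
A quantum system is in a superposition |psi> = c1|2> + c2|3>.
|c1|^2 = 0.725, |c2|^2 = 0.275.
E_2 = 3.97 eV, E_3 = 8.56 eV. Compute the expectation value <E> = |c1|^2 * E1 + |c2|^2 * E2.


<E> = |c1|^2 * E1 + |c2|^2 * E2
= 0.725 * 3.97 + 0.275 * 8.56
= 2.8782 + 2.354
= 5.2323 eV

5.2323


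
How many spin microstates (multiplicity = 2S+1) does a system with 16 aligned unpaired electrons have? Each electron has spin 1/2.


Total spin S = N * (1/2) = 16 * 0.5 = 8.0
Spin multiplicity = 2S + 1
= 2 * 8.0 + 1
= 17

17


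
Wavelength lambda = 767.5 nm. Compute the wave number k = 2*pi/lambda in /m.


k = 2 * pi / lambda
= 6.2832 / (767.5e-9)
= 6.2832 / 7.6750e-07
= 8.1866e+06 /m

8.1866e+06


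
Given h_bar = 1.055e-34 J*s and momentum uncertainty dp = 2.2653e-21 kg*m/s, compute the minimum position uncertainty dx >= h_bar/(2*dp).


dx = h_bar / (2 * dp)
= 1.055e-34 / (2 * 2.2653e-21)
= 1.055e-34 / 4.5306e-21
= 2.3286e-14 m

2.3286e-14


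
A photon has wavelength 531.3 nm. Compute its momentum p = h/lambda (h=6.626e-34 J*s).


p = h / lambda
= 6.626e-34 / (531.3e-9)
= 6.626e-34 / 5.3130e-07
= 1.2471e-27 kg*m/s

1.2471e-27


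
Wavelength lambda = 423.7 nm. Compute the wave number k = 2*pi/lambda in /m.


k = 2 * pi / lambda
= 6.2832 / (423.7e-9)
= 6.2832 / 4.2370e-07
= 1.4829e+07 /m

1.4829e+07


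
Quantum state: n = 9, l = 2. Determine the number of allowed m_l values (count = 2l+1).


m_l ranges from -l to +l in integer steps
So m_l goes from -2 to +2
Count = 2l + 1 = 2*2 + 1
= 5

5


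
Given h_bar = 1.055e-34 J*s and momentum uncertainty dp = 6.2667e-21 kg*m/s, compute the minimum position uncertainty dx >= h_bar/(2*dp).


dx = h_bar / (2 * dp)
= 1.055e-34 / (2 * 6.2667e-21)
= 1.055e-34 / 1.2533e-20
= 8.4175e-15 m

8.4175e-15


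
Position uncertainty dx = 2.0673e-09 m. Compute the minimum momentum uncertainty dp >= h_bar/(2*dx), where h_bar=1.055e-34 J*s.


dp = h_bar / (2 * dx)
= 1.055e-34 / (2 * 2.0673e-09)
= 1.055e-34 / 4.1346e-09
= 2.5516e-26 kg*m/s

2.5516e-26


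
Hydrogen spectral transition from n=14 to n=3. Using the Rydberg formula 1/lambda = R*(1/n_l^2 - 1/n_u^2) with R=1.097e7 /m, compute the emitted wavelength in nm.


1/lambda = R * (1/n_l^2 - 1/n_u^2)
= 1.097e7 * (1/3^2 - 1/14^2)
= 1.097e7 * (0.111111 - 0.005102)
= 1.097e7 * 0.106009
= 1.1629e+06 /m
lambda = 1 / 1.1629e+06 = 859.9047 nm

859.9047


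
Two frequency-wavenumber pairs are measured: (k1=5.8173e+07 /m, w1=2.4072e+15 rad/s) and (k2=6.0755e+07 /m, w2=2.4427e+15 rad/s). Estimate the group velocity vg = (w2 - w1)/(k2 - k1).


vg = (w2 - w1) / (k2 - k1)
= (2.4427e+15 - 2.4072e+15) / (6.0755e+07 - 5.8173e+07)
= 3.5500e+13 / 2.5820e+06
= 1.3749e+07 m/s

1.3749e+07


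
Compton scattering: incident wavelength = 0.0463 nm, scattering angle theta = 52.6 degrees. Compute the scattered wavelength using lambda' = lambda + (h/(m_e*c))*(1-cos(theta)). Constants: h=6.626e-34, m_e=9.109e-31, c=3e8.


Compton wavelength: h/(m_e*c) = 2.4247e-12 m
d_lambda = 2.4247e-12 * (1 - cos(52.6 deg))
= 2.4247e-12 * 0.392624
= 9.5200e-13 m = 0.000952 nm
lambda' = 0.0463 + 0.000952
= 0.047252 nm

0.047252


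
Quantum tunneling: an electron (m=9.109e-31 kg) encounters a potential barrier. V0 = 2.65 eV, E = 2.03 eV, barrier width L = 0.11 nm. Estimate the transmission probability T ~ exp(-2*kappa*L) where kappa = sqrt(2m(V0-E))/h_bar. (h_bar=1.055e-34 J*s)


V0 - E = 0.62 eV = 9.9324e-20 J
kappa = sqrt(2 * m * (V0-E)) / h_bar
= sqrt(2 * 9.109e-31 * 9.9324e-20) / 1.055e-34
= 4.0320e+09 /m
2*kappa*L = 2 * 4.0320e+09 * 0.11e-9
= 0.887
T = exp(-0.887) = 4.118693e-01

4.118693e-01


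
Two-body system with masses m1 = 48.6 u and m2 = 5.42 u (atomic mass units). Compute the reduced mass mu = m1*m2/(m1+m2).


mu = m1 * m2 / (m1 + m2)
= 48.6 * 5.42 / (48.6 + 5.42)
= 263.412 / 54.02
= 4.8762 u

4.8762


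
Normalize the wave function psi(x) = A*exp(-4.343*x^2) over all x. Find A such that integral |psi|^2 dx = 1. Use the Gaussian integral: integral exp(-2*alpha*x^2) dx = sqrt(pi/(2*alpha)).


integral |psi|^2 dx = A^2 * sqrt(pi/(2*alpha)) = 1
A^2 = sqrt(2*alpha/pi)
= sqrt(2 * 4.343 / pi)
= 1.662781
A = sqrt(1.662781)
= 1.2895

1.2895


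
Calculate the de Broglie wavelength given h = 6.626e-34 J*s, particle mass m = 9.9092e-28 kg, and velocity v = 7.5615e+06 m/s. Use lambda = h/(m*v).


lambda = h / (m * v)
= 6.626e-34 / (9.9092e-28 * 7.5615e+06)
= 6.626e-34 / 7.4928e-21
= 8.8431e-14 m

8.8431e-14


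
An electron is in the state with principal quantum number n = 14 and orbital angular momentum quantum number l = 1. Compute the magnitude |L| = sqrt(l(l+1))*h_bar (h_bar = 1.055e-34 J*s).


L = sqrt(l*(l+1)) * h_bar
= sqrt(1 * 2) * 1.055e-34
= sqrt(2) * 1.055e-34
= 1.4142 * 1.055e-34
= 1.4920e-34 J*s

1.4920e-34


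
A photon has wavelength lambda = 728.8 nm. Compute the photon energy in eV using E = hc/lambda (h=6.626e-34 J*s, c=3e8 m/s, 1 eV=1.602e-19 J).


E = hc / lambda
= (6.626e-34)(3e8) / (728.8e-9)
= 1.9878e-25 / 7.2880e-07
= 2.7275e-19 J
Converting to eV: 2.7275e-19 / 1.602e-19
= 1.7026 eV

1.7026


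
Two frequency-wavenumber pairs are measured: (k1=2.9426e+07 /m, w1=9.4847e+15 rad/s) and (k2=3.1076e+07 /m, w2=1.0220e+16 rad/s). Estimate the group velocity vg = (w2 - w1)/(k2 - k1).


vg = (w2 - w1) / (k2 - k1)
= (1.0220e+16 - 9.4847e+15) / (3.1076e+07 - 2.9426e+07)
= 7.3530e+14 / 1.6500e+06
= 4.4564e+08 m/s

4.4564e+08


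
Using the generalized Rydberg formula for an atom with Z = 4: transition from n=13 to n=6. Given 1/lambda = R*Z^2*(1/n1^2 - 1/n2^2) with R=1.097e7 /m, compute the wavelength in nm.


1/lambda = R * Z^2 * (1/n1^2 - 1/n2^2)
= 1.097e7 * 4^2 * (1/6^2 - 1/13^2)
= 1.097e7 * 16 * (0.027778 - 0.005917)
= 3.8370e+06 /m
lambda = 1 / 3.8370e+06
= 260.6219 nm

260.6219


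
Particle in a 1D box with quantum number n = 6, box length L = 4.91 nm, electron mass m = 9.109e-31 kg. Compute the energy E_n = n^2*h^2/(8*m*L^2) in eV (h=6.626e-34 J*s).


E = n^2 * h^2 / (8 * m * L^2)
= 6^2 * (6.626e-34)^2 / (8 * 9.109e-31 * (4.91e-9)^2)
= 36 * 4.3904e-67 / (8 * 9.109e-31 * 2.4108e-17)
= 8.9967e-20 J
= 0.5616 eV

0.5616


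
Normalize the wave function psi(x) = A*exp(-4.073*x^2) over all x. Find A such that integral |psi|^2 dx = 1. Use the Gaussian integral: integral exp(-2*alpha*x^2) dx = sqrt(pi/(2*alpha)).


integral |psi|^2 dx = A^2 * sqrt(pi/(2*alpha)) = 1
A^2 = sqrt(2*alpha/pi)
= sqrt(2 * 4.073 / pi)
= 1.610265
A = sqrt(1.610265)
= 1.269

1.269


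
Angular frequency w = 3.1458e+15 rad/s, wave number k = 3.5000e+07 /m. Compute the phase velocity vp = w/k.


vp = w / k
= 3.1458e+15 / 3.5000e+07
= 8.9880e+07 m/s

8.9880e+07


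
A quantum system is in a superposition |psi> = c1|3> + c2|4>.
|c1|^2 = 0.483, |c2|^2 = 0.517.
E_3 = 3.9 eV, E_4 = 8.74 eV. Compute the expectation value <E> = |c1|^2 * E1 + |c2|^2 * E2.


<E> = |c1|^2 * E1 + |c2|^2 * E2
= 0.483 * 3.9 + 0.517 * 8.74
= 1.8837 + 4.5186
= 6.4023 eV

6.4023


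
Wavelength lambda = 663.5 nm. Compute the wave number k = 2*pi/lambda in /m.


k = 2 * pi / lambda
= 6.2832 / (663.5e-9)
= 6.2832 / 6.6350e-07
= 9.4698e+06 /m

9.4698e+06


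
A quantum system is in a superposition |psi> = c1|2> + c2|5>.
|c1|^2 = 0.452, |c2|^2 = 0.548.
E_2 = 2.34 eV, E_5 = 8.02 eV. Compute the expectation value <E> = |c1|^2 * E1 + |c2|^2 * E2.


<E> = |c1|^2 * E1 + |c2|^2 * E2
= 0.452 * 2.34 + 0.548 * 8.02
= 1.0577 + 4.395
= 5.4526 eV

5.4526


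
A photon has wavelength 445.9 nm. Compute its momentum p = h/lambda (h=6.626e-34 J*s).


p = h / lambda
= 6.626e-34 / (445.9e-9)
= 6.626e-34 / 4.4590e-07
= 1.4860e-27 kg*m/s

1.4860e-27


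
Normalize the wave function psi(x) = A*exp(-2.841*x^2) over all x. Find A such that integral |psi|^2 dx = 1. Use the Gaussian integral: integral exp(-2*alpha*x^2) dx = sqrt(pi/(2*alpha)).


integral |psi|^2 dx = A^2 * sqrt(pi/(2*alpha)) = 1
A^2 = sqrt(2*alpha/pi)
= sqrt(2 * 2.841 / pi)
= 1.344856
A = sqrt(1.344856)
= 1.1597

1.1597


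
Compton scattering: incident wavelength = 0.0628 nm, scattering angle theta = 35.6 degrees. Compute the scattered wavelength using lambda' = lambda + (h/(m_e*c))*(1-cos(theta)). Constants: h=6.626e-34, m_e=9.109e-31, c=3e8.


Compton wavelength: h/(m_e*c) = 2.4247e-12 m
d_lambda = 2.4247e-12 * (1 - cos(35.6 deg))
= 2.4247e-12 * 0.186899
= 4.5318e-13 m = 0.000453 nm
lambda' = 0.0628 + 0.000453
= 0.063253 nm

0.063253


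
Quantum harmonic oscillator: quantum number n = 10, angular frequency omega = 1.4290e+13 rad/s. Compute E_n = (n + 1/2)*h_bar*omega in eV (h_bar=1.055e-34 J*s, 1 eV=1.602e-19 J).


E = (n + 1/2) * h_bar * omega
= (10 + 0.5) * 1.055e-34 * 1.4290e+13
= 10.5 * 1.5076e-21
= 1.5830e-20 J
= 0.0988 eV

0.0988


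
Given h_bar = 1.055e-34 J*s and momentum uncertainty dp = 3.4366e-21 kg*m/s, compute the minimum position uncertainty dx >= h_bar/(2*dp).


dx = h_bar / (2 * dp)
= 1.055e-34 / (2 * 3.4366e-21)
= 1.055e-34 / 6.8732e-21
= 1.5349e-14 m

1.5349e-14


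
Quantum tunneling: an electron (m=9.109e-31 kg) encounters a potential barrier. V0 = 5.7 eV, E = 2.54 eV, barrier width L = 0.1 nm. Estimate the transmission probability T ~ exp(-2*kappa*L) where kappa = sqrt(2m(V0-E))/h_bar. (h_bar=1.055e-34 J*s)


V0 - E = 3.16 eV = 5.0623e-19 J
kappa = sqrt(2 * m * (V0-E)) / h_bar
= sqrt(2 * 9.109e-31 * 5.0623e-19) / 1.055e-34
= 9.1028e+09 /m
2*kappa*L = 2 * 9.1028e+09 * 0.1e-9
= 1.8206
T = exp(-1.8206) = 1.619366e-01

1.619366e-01


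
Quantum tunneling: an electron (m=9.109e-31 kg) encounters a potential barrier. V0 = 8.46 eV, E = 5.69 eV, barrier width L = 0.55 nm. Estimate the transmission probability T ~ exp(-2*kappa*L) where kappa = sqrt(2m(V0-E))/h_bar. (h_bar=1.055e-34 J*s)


V0 - E = 2.77 eV = 4.4375e-19 J
kappa = sqrt(2 * m * (V0-E)) / h_bar
= sqrt(2 * 9.109e-31 * 4.4375e-19) / 1.055e-34
= 8.5225e+09 /m
2*kappa*L = 2 * 8.5225e+09 * 0.55e-9
= 9.3748
T = exp(-9.3748) = 8.483574e-05

8.483574e-05


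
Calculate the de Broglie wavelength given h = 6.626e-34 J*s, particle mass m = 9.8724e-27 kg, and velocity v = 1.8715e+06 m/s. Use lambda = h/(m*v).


lambda = h / (m * v)
= 6.626e-34 / (9.8724e-27 * 1.8715e+06)
= 6.626e-34 / 1.8476e-20
= 3.5862e-14 m

3.5862e-14


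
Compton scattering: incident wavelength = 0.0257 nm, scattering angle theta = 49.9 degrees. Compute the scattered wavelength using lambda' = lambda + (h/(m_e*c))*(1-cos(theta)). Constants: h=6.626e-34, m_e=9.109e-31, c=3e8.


Compton wavelength: h/(m_e*c) = 2.4247e-12 m
d_lambda = 2.4247e-12 * (1 - cos(49.9 deg))
= 2.4247e-12 * 0.355876
= 8.6290e-13 m = 0.000863 nm
lambda' = 0.0257 + 0.000863
= 0.026563 nm

0.026563


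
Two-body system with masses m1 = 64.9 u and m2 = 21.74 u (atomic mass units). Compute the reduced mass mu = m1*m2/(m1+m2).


mu = m1 * m2 / (m1 + m2)
= 64.9 * 21.74 / (64.9 + 21.74)
= 1410.926 / 86.64
= 16.2849 u

16.2849


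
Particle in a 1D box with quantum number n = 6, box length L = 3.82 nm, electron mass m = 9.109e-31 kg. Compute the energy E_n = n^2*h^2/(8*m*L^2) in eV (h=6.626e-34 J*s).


E = n^2 * h^2 / (8 * m * L^2)
= 6^2 * (6.626e-34)^2 / (8 * 9.109e-31 * (3.82e-9)^2)
= 36 * 4.3904e-67 / (8 * 9.109e-31 * 1.4592e-17)
= 1.4863e-19 J
= 0.9278 eV

0.9278


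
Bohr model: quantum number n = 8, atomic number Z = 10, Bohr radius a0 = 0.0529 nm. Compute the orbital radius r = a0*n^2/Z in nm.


r = a0 * n^2 / Z
= 0.0529 * 8^2 / 10
= 0.0529 * 64 / 10
= 0.3386 nm

0.3386


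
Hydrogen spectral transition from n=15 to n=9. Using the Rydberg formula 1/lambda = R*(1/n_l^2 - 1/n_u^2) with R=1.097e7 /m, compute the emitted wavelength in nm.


1/lambda = R * (1/n_l^2 - 1/n_u^2)
= 1.097e7 * (1/9^2 - 1/15^2)
= 1.097e7 * (0.012346 - 0.004444)
= 1.097e7 * 0.007901
= 8.6677e+04 /m
lambda = 1 / 8.6677e+04 = 11537.1468 nm

11537.1468


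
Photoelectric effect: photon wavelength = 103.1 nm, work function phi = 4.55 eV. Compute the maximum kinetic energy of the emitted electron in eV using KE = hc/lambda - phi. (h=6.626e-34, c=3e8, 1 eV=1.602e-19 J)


E_photon = hc / lambda
= (6.626e-34)(3e8) / (103.1e-9)
= 1.9280e-18 J
= 12.0352 eV
KE = E_photon - phi
= 12.0352 - 4.55
= 7.4852 eV

7.4852


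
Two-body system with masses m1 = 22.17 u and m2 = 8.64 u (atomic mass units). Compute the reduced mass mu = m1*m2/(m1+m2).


mu = m1 * m2 / (m1 + m2)
= 22.17 * 8.64 / (22.17 + 8.64)
= 191.5488 / 30.81
= 6.2171 u

6.2171


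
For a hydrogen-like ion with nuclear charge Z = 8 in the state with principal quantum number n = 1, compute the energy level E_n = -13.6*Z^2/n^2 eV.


E_n = -13.6 * Z^2 / n^2
= -13.6 * 8^2 / 1^2
= -13.6 * 64 / 1
= -870.4 eV

-870.4


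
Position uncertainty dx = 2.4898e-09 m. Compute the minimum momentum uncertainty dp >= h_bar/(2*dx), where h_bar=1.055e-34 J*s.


dp = h_bar / (2 * dx)
= 1.055e-34 / (2 * 2.4898e-09)
= 1.055e-34 / 4.9796e-09
= 2.1186e-26 kg*m/s

2.1186e-26


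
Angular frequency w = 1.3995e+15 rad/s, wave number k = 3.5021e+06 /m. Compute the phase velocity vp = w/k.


vp = w / k
= 1.3995e+15 / 3.5021e+06
= 3.9962e+08 m/s

3.9962e+08


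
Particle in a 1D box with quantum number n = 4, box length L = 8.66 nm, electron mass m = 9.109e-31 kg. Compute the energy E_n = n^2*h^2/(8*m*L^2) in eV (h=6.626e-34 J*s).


E = n^2 * h^2 / (8 * m * L^2)
= 4^2 * (6.626e-34)^2 / (8 * 9.109e-31 * (8.66e-9)^2)
= 16 * 4.3904e-67 / (8 * 9.109e-31 * 7.4996e-17)
= 1.2854e-20 J
= 0.0802 eV

0.0802


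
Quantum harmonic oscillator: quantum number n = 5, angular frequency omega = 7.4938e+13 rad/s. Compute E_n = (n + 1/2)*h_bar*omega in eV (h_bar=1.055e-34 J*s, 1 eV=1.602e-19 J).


E = (n + 1/2) * h_bar * omega
= (5 + 0.5) * 1.055e-34 * 7.4938e+13
= 5.5 * 7.9060e-21
= 4.3483e-20 J
= 0.2714 eV

0.2714


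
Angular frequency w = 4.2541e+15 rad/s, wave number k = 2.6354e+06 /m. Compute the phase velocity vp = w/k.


vp = w / k
= 4.2541e+15 / 2.6354e+06
= 1.6142e+09 m/s

1.6142e+09


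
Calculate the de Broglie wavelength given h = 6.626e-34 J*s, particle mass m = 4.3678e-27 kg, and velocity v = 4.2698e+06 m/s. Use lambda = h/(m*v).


lambda = h / (m * v)
= 6.626e-34 / (4.3678e-27 * 4.2698e+06)
= 6.626e-34 / 1.8650e-20
= 3.5529e-14 m

3.5529e-14


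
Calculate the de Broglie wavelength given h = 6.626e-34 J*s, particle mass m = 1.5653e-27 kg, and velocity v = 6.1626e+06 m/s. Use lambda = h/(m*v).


lambda = h / (m * v)
= 6.626e-34 / (1.5653e-27 * 6.1626e+06)
= 6.626e-34 / 9.6463e-21
= 6.8689e-14 m

6.8689e-14


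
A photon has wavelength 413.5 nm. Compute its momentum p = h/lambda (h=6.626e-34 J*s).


p = h / lambda
= 6.626e-34 / (413.5e-9)
= 6.626e-34 / 4.1350e-07
= 1.6024e-27 kg*m/s

1.6024e-27


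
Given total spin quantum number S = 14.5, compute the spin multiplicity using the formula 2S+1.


Spin multiplicity = 2S + 1
= 2 * 14.5 + 1
= 29.0 + 1
= 30

30


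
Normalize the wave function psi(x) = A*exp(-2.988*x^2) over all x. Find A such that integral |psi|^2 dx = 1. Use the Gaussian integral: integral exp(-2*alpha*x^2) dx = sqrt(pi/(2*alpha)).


integral |psi|^2 dx = A^2 * sqrt(pi/(2*alpha)) = 1
A^2 = sqrt(2*alpha/pi)
= sqrt(2 * 2.988 / pi)
= 1.37921
A = sqrt(1.37921)
= 1.1744

1.1744


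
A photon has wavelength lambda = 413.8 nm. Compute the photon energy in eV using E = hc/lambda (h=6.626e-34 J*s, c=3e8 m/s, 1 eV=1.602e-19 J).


E = hc / lambda
= (6.626e-34)(3e8) / (413.8e-9)
= 1.9878e-25 / 4.1380e-07
= 4.8038e-19 J
Converting to eV: 4.8038e-19 / 1.602e-19
= 2.9986 eV

2.9986


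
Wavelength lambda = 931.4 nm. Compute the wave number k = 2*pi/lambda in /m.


k = 2 * pi / lambda
= 6.2832 / (931.4e-9)
= 6.2832 / 9.3140e-07
= 6.7460e+06 /m

6.7460e+06


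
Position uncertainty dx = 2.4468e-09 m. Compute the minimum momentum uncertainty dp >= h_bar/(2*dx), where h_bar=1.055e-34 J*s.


dp = h_bar / (2 * dx)
= 1.055e-34 / (2 * 2.4468e-09)
= 1.055e-34 / 4.8936e-09
= 2.1559e-26 kg*m/s

2.1559e-26


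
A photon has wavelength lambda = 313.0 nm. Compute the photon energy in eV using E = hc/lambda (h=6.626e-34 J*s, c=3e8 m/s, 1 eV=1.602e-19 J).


E = hc / lambda
= (6.626e-34)(3e8) / (313.0e-9)
= 1.9878e-25 / 3.1300e-07
= 6.3508e-19 J
Converting to eV: 6.3508e-19 / 1.602e-19
= 3.9643 eV

3.9643


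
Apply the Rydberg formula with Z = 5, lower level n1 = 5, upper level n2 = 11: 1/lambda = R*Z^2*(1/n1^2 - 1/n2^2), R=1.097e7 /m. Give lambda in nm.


1/lambda = R * Z^2 * (1/n1^2 - 1/n2^2)
= 1.097e7 * 5^2 * (1/5^2 - 1/11^2)
= 1.097e7 * 25 * (0.04 - 0.008264)
= 8.7035e+06 /m
lambda = 1 / 8.7035e+06
= 114.8967 nm

114.8967


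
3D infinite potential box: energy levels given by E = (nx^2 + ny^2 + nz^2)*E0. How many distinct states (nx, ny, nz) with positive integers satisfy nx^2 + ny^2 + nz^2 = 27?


Enumerate all (nx, ny, nz) with nx^2 + ny^2 + nz^2 = 27:
(1,1,5)
(1,5,1)
(3,3,3)
(5,1,1)
Total degeneracy = 4

4


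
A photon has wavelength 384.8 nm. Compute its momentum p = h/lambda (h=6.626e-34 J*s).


p = h / lambda
= 6.626e-34 / (384.8e-9)
= 6.626e-34 / 3.8480e-07
= 1.7219e-27 kg*m/s

1.7219e-27


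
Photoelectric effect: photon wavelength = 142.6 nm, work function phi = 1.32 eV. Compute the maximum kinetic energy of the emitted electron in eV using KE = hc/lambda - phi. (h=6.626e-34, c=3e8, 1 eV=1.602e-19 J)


E_photon = hc / lambda
= (6.626e-34)(3e8) / (142.6e-9)
= 1.3940e-18 J
= 8.7014 eV
KE = E_photon - phi
= 8.7014 - 1.32
= 7.3814 eV

7.3814


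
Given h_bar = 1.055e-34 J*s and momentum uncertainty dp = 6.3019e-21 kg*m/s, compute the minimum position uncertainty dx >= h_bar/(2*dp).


dx = h_bar / (2 * dp)
= 1.055e-34 / (2 * 6.3019e-21)
= 1.055e-34 / 1.2604e-20
= 8.3705e-15 m

8.3705e-15


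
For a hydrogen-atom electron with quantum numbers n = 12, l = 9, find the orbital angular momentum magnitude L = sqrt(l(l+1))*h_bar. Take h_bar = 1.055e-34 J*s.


L = sqrt(l*(l+1)) * h_bar
= sqrt(9 * 10) * 1.055e-34
= sqrt(90) * 1.055e-34
= 9.4868 * 1.055e-34
= 1.0009e-33 J*s

1.0009e-33


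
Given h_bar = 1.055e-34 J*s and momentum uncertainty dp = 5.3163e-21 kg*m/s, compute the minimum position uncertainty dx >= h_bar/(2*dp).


dx = h_bar / (2 * dp)
= 1.055e-34 / (2 * 5.3163e-21)
= 1.055e-34 / 1.0633e-20
= 9.9223e-15 m

9.9223e-15


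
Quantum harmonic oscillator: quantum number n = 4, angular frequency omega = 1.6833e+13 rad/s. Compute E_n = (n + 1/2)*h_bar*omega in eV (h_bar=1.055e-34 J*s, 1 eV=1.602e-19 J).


E = (n + 1/2) * h_bar * omega
= (4 + 0.5) * 1.055e-34 * 1.6833e+13
= 4.5 * 1.7759e-21
= 7.9915e-21 J
= 0.0499 eV

0.0499


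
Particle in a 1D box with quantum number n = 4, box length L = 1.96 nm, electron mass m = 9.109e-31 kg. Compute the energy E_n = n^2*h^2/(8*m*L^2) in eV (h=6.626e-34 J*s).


E = n^2 * h^2 / (8 * m * L^2)
= 4^2 * (6.626e-34)^2 / (8 * 9.109e-31 * (1.96e-9)^2)
= 16 * 4.3904e-67 / (8 * 9.109e-31 * 3.8416e-18)
= 2.5093e-19 J
= 1.5663 eV

1.5663


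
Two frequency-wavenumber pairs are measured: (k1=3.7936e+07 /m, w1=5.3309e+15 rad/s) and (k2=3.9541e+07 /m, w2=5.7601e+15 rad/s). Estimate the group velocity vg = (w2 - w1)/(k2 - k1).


vg = (w2 - w1) / (k2 - k1)
= (5.7601e+15 - 5.3309e+15) / (3.9541e+07 - 3.7936e+07)
= 4.2920e+14 / 1.6050e+06
= 2.6741e+08 m/s

2.6741e+08


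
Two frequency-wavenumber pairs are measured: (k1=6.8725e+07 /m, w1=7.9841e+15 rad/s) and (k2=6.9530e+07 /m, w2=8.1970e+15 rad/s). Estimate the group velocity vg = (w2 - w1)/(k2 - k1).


vg = (w2 - w1) / (k2 - k1)
= (8.1970e+15 - 7.9841e+15) / (6.9530e+07 - 6.8725e+07)
= 2.1290e+14 / 8.0500e+05
= 2.6447e+08 m/s

2.6447e+08


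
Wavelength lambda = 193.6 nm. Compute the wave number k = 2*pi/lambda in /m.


k = 2 * pi / lambda
= 6.2832 / (193.6e-9)
= 6.2832 / 1.9360e-07
= 3.2454e+07 /m

3.2454e+07


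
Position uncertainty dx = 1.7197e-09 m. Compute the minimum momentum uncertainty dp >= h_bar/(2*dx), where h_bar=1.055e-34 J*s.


dp = h_bar / (2 * dx)
= 1.055e-34 / (2 * 1.7197e-09)
= 1.055e-34 / 3.4394e-09
= 3.0674e-26 kg*m/s

3.0674e-26


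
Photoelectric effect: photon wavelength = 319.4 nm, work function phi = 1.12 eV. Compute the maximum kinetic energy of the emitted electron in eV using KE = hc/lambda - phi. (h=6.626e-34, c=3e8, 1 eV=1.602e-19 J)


E_photon = hc / lambda
= (6.626e-34)(3e8) / (319.4e-9)
= 6.2235e-19 J
= 3.8849 eV
KE = E_photon - phi
= 3.8849 - 1.12
= 2.7649 eV

2.7649


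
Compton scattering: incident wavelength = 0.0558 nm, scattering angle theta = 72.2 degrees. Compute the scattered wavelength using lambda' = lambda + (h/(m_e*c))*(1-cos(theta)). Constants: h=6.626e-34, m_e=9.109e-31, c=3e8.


Compton wavelength: h/(m_e*c) = 2.4247e-12 m
d_lambda = 2.4247e-12 * (1 - cos(72.2 deg))
= 2.4247e-12 * 0.694305
= 1.6835e-12 m = 0.001683 nm
lambda' = 0.0558 + 0.001683
= 0.057483 nm

0.057483


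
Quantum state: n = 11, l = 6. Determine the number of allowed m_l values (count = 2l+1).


m_l ranges from -l to +l in integer steps
So m_l goes from -6 to +6
Count = 2l + 1 = 2*6 + 1
= 13

13


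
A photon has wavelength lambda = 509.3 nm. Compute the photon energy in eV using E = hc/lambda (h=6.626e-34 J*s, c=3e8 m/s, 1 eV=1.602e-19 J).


E = hc / lambda
= (6.626e-34)(3e8) / (509.3e-9)
= 1.9878e-25 / 5.0930e-07
= 3.9030e-19 J
Converting to eV: 3.9030e-19 / 1.602e-19
= 2.4363 eV

2.4363


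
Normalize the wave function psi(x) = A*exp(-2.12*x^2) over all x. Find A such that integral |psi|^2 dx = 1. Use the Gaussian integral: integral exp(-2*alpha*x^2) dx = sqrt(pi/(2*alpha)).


integral |psi|^2 dx = A^2 * sqrt(pi/(2*alpha)) = 1
A^2 = sqrt(2*alpha/pi)
= sqrt(2 * 2.12 / pi)
= 1.161737
A = sqrt(1.161737)
= 1.0778

1.0778


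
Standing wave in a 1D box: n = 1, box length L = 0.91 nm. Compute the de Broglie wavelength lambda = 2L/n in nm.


lambda = 2L / n
= 2 * 0.91 / 1
= 1.82 / 1
= 1.82 nm

1.82


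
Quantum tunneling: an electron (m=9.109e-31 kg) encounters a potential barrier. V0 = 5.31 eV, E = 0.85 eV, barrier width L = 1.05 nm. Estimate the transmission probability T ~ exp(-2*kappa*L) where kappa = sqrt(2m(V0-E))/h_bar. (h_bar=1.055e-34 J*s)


V0 - E = 4.46 eV = 7.1449e-19 J
kappa = sqrt(2 * m * (V0-E)) / h_bar
= sqrt(2 * 9.109e-31 * 7.1449e-19) / 1.055e-34
= 1.0814e+10 /m
2*kappa*L = 2 * 1.0814e+10 * 1.05e-9
= 22.7099
T = exp(-22.7099) = 1.371517e-10

1.371517e-10


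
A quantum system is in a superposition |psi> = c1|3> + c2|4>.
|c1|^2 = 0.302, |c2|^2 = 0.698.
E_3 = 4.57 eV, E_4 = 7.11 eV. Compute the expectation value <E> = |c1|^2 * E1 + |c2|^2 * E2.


<E> = |c1|^2 * E1 + |c2|^2 * E2
= 0.302 * 4.57 + 0.698 * 7.11
= 1.3801 + 4.9628
= 6.3429 eV

6.3429


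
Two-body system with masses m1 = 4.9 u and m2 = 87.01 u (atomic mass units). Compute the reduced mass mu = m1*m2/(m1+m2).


mu = m1 * m2 / (m1 + m2)
= 4.9 * 87.01 / (4.9 + 87.01)
= 426.349 / 91.91
= 4.6388 u

4.6388


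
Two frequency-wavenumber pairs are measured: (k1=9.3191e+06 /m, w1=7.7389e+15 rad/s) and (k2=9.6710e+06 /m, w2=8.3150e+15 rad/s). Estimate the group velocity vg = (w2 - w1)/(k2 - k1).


vg = (w2 - w1) / (k2 - k1)
= (8.3150e+15 - 7.7389e+15) / (9.6710e+06 - 9.3191e+06)
= 5.7610e+14 / 3.5190e+05
= 1.6371e+09 m/s

1.6371e+09


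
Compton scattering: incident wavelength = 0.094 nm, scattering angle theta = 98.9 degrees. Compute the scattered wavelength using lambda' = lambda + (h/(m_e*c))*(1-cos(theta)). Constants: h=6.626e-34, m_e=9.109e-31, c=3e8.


Compton wavelength: h/(m_e*c) = 2.4247e-12 m
d_lambda = 2.4247e-12 * (1 - cos(98.9 deg))
= 2.4247e-12 * 1.15471
= 2.7998e-12 m = 0.0028 nm
lambda' = 0.094 + 0.0028
= 0.0968 nm

0.0968


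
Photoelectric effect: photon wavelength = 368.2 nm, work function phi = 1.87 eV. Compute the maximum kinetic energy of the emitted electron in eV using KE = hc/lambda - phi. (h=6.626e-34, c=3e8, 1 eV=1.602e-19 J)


E_photon = hc / lambda
= (6.626e-34)(3e8) / (368.2e-9)
= 5.3987e-19 J
= 3.37 eV
KE = E_photon - phi
= 3.37 - 1.87
= 1.5 eV

1.5


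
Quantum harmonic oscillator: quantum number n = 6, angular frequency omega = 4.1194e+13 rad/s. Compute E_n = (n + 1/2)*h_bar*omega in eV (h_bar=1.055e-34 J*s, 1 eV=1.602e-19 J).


E = (n + 1/2) * h_bar * omega
= (6 + 0.5) * 1.055e-34 * 4.1194e+13
= 6.5 * 4.3460e-21
= 2.8249e-20 J
= 0.1763 eV

0.1763


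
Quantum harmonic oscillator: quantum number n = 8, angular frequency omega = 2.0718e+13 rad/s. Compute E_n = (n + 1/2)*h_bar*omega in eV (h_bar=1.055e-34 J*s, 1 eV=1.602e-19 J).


E = (n + 1/2) * h_bar * omega
= (8 + 0.5) * 1.055e-34 * 2.0718e+13
= 8.5 * 2.1857e-21
= 1.8579e-20 J
= 0.116 eV

0.116


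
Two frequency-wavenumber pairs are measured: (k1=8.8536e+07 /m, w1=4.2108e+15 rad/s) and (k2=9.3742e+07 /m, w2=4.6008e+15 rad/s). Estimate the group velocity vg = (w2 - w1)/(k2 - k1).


vg = (w2 - w1) / (k2 - k1)
= (4.6008e+15 - 4.2108e+15) / (9.3742e+07 - 8.8536e+07)
= 3.9000e+14 / 5.2060e+06
= 7.4914e+07 m/s

7.4914e+07


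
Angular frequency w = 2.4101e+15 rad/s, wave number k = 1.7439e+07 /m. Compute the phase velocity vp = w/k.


vp = w / k
= 2.4101e+15 / 1.7439e+07
= 1.3820e+08 m/s

1.3820e+08


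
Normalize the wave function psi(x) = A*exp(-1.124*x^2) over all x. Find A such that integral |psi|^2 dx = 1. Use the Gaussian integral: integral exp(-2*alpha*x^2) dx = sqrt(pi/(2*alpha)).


integral |psi|^2 dx = A^2 * sqrt(pi/(2*alpha)) = 1
A^2 = sqrt(2*alpha/pi)
= sqrt(2 * 1.124 / pi)
= 0.845908
A = sqrt(0.845908)
= 0.9197

0.9197


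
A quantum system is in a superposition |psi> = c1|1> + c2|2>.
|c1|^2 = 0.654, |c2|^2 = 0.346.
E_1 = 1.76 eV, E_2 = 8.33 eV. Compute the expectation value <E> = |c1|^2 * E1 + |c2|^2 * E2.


<E> = |c1|^2 * E1 + |c2|^2 * E2
= 0.654 * 1.76 + 0.346 * 8.33
= 1.151 + 2.8822
= 4.0332 eV

4.0332


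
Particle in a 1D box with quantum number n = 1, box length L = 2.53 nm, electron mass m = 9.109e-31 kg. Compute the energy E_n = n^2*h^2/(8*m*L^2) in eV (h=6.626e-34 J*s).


E = n^2 * h^2 / (8 * m * L^2)
= 1^2 * (6.626e-34)^2 / (8 * 9.109e-31 * (2.53e-9)^2)
= 1 * 4.3904e-67 / (8 * 9.109e-31 * 6.4009e-18)
= 9.4124e-21 J
= 0.0588 eV

0.0588


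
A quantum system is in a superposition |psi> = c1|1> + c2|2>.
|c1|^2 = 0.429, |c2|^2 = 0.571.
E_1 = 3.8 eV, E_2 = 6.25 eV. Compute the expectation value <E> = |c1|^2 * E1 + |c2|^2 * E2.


<E> = |c1|^2 * E1 + |c2|^2 * E2
= 0.429 * 3.8 + 0.571 * 6.25
= 1.6302 + 3.5687
= 5.1989 eV

5.1989


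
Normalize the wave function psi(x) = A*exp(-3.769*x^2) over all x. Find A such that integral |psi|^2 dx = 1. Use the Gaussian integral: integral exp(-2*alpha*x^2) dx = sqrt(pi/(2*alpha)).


integral |psi|^2 dx = A^2 * sqrt(pi/(2*alpha)) = 1
A^2 = sqrt(2*alpha/pi)
= sqrt(2 * 3.769 / pi)
= 1.549006
A = sqrt(1.549006)
= 1.2446

1.2446


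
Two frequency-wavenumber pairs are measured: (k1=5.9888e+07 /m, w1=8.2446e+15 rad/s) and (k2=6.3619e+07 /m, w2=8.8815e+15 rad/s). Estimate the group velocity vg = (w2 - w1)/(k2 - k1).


vg = (w2 - w1) / (k2 - k1)
= (8.8815e+15 - 8.2446e+15) / (6.3619e+07 - 5.9888e+07)
= 6.3690e+14 / 3.7310e+06
= 1.7070e+08 m/s

1.7070e+08


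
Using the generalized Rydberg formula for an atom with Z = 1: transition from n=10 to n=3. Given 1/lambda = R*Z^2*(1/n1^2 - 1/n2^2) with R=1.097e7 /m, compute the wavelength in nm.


1/lambda = R * Z^2 * (1/n1^2 - 1/n2^2)
= 1.097e7 * 1^2 * (1/3^2 - 1/10^2)
= 1.097e7 * 1 * (0.111111 - 0.01)
= 1.1092e+06 /m
lambda = 1 / 1.1092e+06
= 901.5597 nm

901.5597


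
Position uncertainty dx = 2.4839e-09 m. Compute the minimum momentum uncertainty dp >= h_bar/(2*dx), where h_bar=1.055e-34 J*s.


dp = h_bar / (2 * dx)
= 1.055e-34 / (2 * 2.4839e-09)
= 1.055e-34 / 4.9678e-09
= 2.1237e-26 kg*m/s

2.1237e-26


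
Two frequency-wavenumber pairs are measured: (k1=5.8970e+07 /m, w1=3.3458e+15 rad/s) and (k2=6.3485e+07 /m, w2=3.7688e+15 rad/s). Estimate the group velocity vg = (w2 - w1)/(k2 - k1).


vg = (w2 - w1) / (k2 - k1)
= (3.7688e+15 - 3.3458e+15) / (6.3485e+07 - 5.8970e+07)
= 4.2300e+14 / 4.5150e+06
= 9.3688e+07 m/s

9.3688e+07


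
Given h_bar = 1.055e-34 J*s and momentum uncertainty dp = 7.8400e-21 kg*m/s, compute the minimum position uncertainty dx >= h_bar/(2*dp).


dx = h_bar / (2 * dp)
= 1.055e-34 / (2 * 7.8400e-21)
= 1.055e-34 / 1.5680e-20
= 6.7283e-15 m

6.7283e-15


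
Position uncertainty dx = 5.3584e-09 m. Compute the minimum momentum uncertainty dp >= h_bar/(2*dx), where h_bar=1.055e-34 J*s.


dp = h_bar / (2 * dx)
= 1.055e-34 / (2 * 5.3584e-09)
= 1.055e-34 / 1.0717e-08
= 9.8444e-27 kg*m/s

9.8444e-27


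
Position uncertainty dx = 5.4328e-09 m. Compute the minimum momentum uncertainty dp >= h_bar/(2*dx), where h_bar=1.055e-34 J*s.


dp = h_bar / (2 * dx)
= 1.055e-34 / (2 * 5.4328e-09)
= 1.055e-34 / 1.0866e-08
= 9.7095e-27 kg*m/s

9.7095e-27


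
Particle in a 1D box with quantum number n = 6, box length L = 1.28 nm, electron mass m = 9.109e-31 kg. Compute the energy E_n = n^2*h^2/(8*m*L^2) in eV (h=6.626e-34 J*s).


E = n^2 * h^2 / (8 * m * L^2)
= 6^2 * (6.626e-34)^2 / (8 * 9.109e-31 * (1.28e-9)^2)
= 36 * 4.3904e-67 / (8 * 9.109e-31 * 1.6384e-18)
= 1.3238e-18 J
= 8.2635 eV

8.2635


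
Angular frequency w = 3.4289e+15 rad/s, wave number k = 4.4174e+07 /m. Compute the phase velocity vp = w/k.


vp = w / k
= 3.4289e+15 / 4.4174e+07
= 7.7623e+07 m/s

7.7623e+07


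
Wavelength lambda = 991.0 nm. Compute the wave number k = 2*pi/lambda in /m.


k = 2 * pi / lambda
= 6.2832 / (991.0e-9)
= 6.2832 / 9.9100e-07
= 6.3402e+06 /m

6.3402e+06


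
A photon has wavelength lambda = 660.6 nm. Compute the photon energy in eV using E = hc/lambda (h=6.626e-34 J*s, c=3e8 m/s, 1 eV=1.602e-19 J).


E = hc / lambda
= (6.626e-34)(3e8) / (660.6e-9)
= 1.9878e-25 / 6.6060e-07
= 3.0091e-19 J
Converting to eV: 3.0091e-19 / 1.602e-19
= 1.8783 eV

1.8783


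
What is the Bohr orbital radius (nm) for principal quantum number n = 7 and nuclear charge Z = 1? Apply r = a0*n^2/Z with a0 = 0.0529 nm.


r = a0 * n^2 / Z
= 0.0529 * 7^2 / 1
= 0.0529 * 49 / 1
= 2.5921 nm

2.5921


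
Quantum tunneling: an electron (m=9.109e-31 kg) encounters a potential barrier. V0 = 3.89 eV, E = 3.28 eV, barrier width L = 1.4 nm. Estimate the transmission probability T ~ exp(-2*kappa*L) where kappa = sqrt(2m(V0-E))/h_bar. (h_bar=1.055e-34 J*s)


V0 - E = 0.61 eV = 9.7722e-20 J
kappa = sqrt(2 * m * (V0-E)) / h_bar
= sqrt(2 * 9.109e-31 * 9.7722e-20) / 1.055e-34
= 3.9994e+09 /m
2*kappa*L = 2 * 3.9994e+09 * 1.4e-9
= 11.1983
T = exp(-11.1983) = 1.369746e-05

1.369746e-05


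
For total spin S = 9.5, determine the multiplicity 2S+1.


Spin multiplicity = 2S + 1
= 2 * 9.5 + 1
= 19.0 + 1
= 20

20


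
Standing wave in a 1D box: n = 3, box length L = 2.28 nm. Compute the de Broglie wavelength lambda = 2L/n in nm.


lambda = 2L / n
= 2 * 2.28 / 3
= 4.56 / 3
= 1.52 nm

1.52


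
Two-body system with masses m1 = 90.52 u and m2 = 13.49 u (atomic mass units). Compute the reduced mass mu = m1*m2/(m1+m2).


mu = m1 * m2 / (m1 + m2)
= 90.52 * 13.49 / (90.52 + 13.49)
= 1221.1148 / 104.01
= 11.7404 u

11.7404


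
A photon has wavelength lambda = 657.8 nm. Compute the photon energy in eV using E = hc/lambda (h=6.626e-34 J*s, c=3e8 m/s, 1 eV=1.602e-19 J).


E = hc / lambda
= (6.626e-34)(3e8) / (657.8e-9)
= 1.9878e-25 / 6.5780e-07
= 3.0219e-19 J
Converting to eV: 3.0219e-19 / 1.602e-19
= 1.8863 eV

1.8863


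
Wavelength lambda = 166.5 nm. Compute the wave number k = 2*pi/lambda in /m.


k = 2 * pi / lambda
= 6.2832 / (166.5e-9)
= 6.2832 / 1.6650e-07
= 3.7737e+07 /m

3.7737e+07


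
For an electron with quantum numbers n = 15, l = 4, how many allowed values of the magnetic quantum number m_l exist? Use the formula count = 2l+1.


m_l ranges from -l to +l in integer steps
So m_l goes from -4 to +4
Count = 2l + 1 = 2*4 + 1
= 9

9


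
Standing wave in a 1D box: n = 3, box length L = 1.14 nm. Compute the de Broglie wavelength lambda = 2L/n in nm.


lambda = 2L / n
= 2 * 1.14 / 3
= 2.28 / 3
= 0.76 nm

0.76


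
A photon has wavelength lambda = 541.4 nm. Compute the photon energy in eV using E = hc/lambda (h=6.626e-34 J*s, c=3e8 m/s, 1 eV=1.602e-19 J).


E = hc / lambda
= (6.626e-34)(3e8) / (541.4e-9)
= 1.9878e-25 / 5.4140e-07
= 3.6716e-19 J
Converting to eV: 3.6716e-19 / 1.602e-19
= 2.2919 eV

2.2919


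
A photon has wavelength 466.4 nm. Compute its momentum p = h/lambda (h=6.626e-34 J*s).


p = h / lambda
= 6.626e-34 / (466.4e-9)
= 6.626e-34 / 4.6640e-07
= 1.4207e-27 kg*m/s

1.4207e-27


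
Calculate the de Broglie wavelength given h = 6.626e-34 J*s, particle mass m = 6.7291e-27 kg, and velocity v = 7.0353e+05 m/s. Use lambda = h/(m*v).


lambda = h / (m * v)
= 6.626e-34 / (6.7291e-27 * 7.0353e+05)
= 6.626e-34 / 4.7341e-21
= 1.3996e-13 m

1.3996e-13


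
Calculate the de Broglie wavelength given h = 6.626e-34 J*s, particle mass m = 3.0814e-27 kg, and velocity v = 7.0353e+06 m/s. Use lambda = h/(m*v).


lambda = h / (m * v)
= 6.626e-34 / (3.0814e-27 * 7.0353e+06)
= 6.626e-34 / 2.1679e-20
= 3.0565e-14 m

3.0565e-14


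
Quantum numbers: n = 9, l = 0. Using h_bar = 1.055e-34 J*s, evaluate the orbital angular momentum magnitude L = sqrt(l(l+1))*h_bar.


L = sqrt(l*(l+1)) * h_bar
= sqrt(0 * 1) * 1.055e-34
= sqrt(0) * 1.055e-34
= 0.0 * 1.055e-34
= 0.0000e+00 J*s

0.0000e+00


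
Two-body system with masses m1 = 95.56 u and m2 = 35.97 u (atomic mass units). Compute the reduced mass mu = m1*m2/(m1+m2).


mu = m1 * m2 / (m1 + m2)
= 95.56 * 35.97 / (95.56 + 35.97)
= 3437.2932 / 131.53
= 26.1331 u

26.1331


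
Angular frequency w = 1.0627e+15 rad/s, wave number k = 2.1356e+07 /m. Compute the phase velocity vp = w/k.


vp = w / k
= 1.0627e+15 / 2.1356e+07
= 4.9761e+07 m/s

4.9761e+07


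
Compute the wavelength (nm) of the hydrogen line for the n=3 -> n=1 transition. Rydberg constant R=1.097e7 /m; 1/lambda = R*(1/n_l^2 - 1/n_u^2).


1/lambda = R * (1/n_l^2 - 1/n_u^2)
= 1.097e7 * (1/1^2 - 1/3^2)
= 1.097e7 * (1.0 - 0.111111)
= 1.097e7 * 0.888889
= 9.7511e+06 /m
lambda = 1 / 9.7511e+06 = 102.5524 nm

102.5524


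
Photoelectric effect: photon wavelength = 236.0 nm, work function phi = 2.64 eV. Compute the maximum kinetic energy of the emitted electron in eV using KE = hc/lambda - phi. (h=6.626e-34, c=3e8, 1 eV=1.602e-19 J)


E_photon = hc / lambda
= (6.626e-34)(3e8) / (236.0e-9)
= 8.4229e-19 J
= 5.2577 eV
KE = E_photon - phi
= 5.2577 - 2.64
= 2.6177 eV

2.6177


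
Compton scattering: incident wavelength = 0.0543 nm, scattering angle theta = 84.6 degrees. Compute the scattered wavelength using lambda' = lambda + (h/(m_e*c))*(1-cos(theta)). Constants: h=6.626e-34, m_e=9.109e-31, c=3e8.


Compton wavelength: h/(m_e*c) = 2.4247e-12 m
d_lambda = 2.4247e-12 * (1 - cos(84.6 deg))
= 2.4247e-12 * 0.905892
= 2.1965e-12 m = 0.002197 nm
lambda' = 0.0543 + 0.002197
= 0.056497 nm

0.056497


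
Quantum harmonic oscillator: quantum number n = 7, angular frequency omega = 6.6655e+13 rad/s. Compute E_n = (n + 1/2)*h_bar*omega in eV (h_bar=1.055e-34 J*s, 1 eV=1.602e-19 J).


E = (n + 1/2) * h_bar * omega
= (7 + 0.5) * 1.055e-34 * 6.6655e+13
= 7.5 * 7.0321e-21
= 5.2741e-20 J
= 0.3292 eV

0.3292


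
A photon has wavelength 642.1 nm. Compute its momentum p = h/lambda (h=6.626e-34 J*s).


p = h / lambda
= 6.626e-34 / (642.1e-9)
= 6.626e-34 / 6.4210e-07
= 1.0319e-27 kg*m/s

1.0319e-27


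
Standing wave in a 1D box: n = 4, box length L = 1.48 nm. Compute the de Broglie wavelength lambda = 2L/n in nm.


lambda = 2L / n
= 2 * 1.48 / 4
= 2.96 / 4
= 0.74 nm

0.74


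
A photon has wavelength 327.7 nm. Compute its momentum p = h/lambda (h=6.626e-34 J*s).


p = h / lambda
= 6.626e-34 / (327.7e-9)
= 6.626e-34 / 3.2770e-07
= 2.0220e-27 kg*m/s

2.0220e-27


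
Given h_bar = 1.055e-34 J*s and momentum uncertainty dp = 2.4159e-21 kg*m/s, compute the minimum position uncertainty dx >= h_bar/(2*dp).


dx = h_bar / (2 * dp)
= 1.055e-34 / (2 * 2.4159e-21)
= 1.055e-34 / 4.8318e-21
= 2.1835e-14 m

2.1835e-14


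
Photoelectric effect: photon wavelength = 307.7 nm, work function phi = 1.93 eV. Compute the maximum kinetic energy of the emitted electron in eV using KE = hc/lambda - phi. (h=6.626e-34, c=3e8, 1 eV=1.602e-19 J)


E_photon = hc / lambda
= (6.626e-34)(3e8) / (307.7e-9)
= 6.4602e-19 J
= 4.0326 eV
KE = E_photon - phi
= 4.0326 - 1.93
= 2.1026 eV

2.1026


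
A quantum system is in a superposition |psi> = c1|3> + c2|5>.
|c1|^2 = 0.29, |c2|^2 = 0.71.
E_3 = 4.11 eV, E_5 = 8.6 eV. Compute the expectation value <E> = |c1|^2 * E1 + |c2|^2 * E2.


<E> = |c1|^2 * E1 + |c2|^2 * E2
= 0.29 * 4.11 + 0.71 * 8.6
= 1.1919 + 6.106
= 7.2979 eV

7.2979
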